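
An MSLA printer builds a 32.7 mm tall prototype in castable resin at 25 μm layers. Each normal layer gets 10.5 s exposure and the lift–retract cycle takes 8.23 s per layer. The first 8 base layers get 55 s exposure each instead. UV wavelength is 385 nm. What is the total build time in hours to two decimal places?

6.90 hours

Number of layers: 32.7 / 0.025 → 1308 (rounded up).
Bottom layers: 8 × (55 + 8.23) → 505.84 s.
Regular layers: 1300 × (10.5 + 8.23) → 24349 s.
Sum: 505.84 + 24349 = 24854.84 s → 6.90 hours.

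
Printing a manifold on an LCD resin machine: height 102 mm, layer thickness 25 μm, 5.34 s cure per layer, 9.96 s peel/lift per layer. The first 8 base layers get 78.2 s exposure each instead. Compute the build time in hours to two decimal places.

17.50 hours

Layers = ⌈102/0.025⌉ = 4080.
Burn-in layers = 8 × (78.2 + 9.96), so 705.28 s.
Normal layers = 4072 × (5.34 + 9.96) = 62301.6 s.
Total = 705.28 + 62301.6 = 63006.88 s = 17.50 hours.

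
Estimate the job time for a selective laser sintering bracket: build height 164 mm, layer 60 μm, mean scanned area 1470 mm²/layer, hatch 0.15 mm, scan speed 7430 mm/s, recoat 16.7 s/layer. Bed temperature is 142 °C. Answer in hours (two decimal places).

Layers = ⌈164/0.06⌉ = 2734.
Per-layer scan distance = 1470 / 0.15, so 9800 mm.
Per-layer scan time = 9800 / 7430, so 1.319 s.
Time per layer: 1.319 + 16.7 → 18.019 s.
Build time = 2734 × 18.019 = 49263.946 s = 13.68 hours.

13.68 hours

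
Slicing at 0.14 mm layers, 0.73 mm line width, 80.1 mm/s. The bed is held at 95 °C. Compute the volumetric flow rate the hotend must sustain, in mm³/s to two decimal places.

8.19

A = 0.14 × 0.73, so 0.1022 mm².
Q = v·A = 80.1 × 0.1022 = 8.19 mm³/s.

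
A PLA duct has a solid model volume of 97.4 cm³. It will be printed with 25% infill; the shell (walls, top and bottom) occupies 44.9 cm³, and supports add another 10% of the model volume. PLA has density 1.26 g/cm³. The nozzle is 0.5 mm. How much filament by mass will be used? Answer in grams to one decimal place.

Volume inside the shell = 97.4 − 44.9, so 52.5 cm³.
Infill deposited = 0.25 × 52.5, so 13.125 cm³.
Support = 0.10 × 97.4 = 9.74 cm³.
Total extruded = 44.9 + 13.125 + 9.74 = 67.765 cm³.
Mass = 67.765 × 1.26 = 85.3839 g.

85.4 g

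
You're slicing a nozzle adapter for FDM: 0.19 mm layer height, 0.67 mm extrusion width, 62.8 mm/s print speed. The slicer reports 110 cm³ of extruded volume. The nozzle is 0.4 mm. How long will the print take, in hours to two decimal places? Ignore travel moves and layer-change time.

3.82 hours

Line area = 0.19 × 0.67 = 0.1273 mm².
Total extruded path = 110000/0.1273 = 864100.5 mm.
Extrusion time = 864100.5 / 62.8 = 13759.6 s.
13759.6 s = 3.82 hours.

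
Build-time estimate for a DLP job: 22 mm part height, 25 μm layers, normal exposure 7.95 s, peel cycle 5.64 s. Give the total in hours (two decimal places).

3.32 hours

Layer count = ceil(22 / 0.025) = 880.
Each layer takes = 7.95 + 5.64 = 13.59 s.
Total = 880 × 13.59 = 11959.2 s = 3.32 hours.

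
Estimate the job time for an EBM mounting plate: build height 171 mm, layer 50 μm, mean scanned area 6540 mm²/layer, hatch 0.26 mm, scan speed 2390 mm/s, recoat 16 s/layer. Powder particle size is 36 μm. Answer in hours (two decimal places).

Layer count = ceil(171 / 0.05) = 3420.
Hatch length per layer: 6540 / 0.26 → 25153.8 mm.
Per-layer scan time = 25153.8 / 2390 = 10.5246 s.
Per-layer time = 10.5246 + 16 = 26.5246 s.
3420 layers × 26.5246 s/layer = 90714.132 s, i.e. 25.20 hours.

25.20 hours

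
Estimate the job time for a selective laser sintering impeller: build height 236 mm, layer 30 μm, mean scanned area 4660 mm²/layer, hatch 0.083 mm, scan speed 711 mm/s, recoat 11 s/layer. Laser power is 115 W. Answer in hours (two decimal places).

Number of layers: 236 / 0.03 → 7867 (rounded up).
Hatch length per layer = 4660 / 0.083, so 56144.6 mm.
Laser time per layer = 56144.6 / 711, so 78.9657 s.
Per-layer time = 78.9657 + 11 = 89.9657 s.
Build time = 7867 × 89.9657 = 707760.1619 s = 196.60 hours.

196.60 hours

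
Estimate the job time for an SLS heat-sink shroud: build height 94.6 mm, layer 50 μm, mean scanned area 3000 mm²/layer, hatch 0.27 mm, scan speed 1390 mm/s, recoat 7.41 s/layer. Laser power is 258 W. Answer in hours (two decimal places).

8.10 hours

Layer count = ceil(94.6 / 0.05) = 1892.
Hatch length per layer: 3000 / 0.27 → 11111.1 mm.
Laser time per layer: 11111.1 / 1390 → 7.9936 s.
Time per layer: 7.9936 + 7.41 → 15.4036 s.
Total: 1892 × 15.4036 s = 29143.6112 s → 8.10 hours.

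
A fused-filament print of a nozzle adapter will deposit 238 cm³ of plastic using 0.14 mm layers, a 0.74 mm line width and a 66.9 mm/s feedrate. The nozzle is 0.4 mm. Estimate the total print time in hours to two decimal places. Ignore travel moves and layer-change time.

9.54 hours

Extrusion cross-section = 0.14 × 0.74, so 0.1036 mm².
Toolpath length = 238 cm³ / 0.1036 mm² = 238000 / 0.1036 = 2297297.3 mm.
Extrusion time: 2297297.3 / 66.9 → 34339.3 s.
34339.3 s = 9.54 hours.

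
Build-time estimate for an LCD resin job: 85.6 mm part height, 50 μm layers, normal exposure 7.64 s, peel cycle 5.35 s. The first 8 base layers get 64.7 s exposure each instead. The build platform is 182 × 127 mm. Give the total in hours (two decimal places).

6.30 hours

Layers = ⌈85.6/0.05⌉ = 1712.
Base layers = 8 × (64.7 + 5.35), so 560.4 s.
Regular layers = 1704 × (7.64 + 5.35) = 22134.96 s.
Sum: 560.4 + 22134.96 = 22695.36 s → 6.30 hours.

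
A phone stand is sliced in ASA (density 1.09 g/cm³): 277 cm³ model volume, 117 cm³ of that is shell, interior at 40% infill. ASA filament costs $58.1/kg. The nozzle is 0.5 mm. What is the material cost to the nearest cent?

Volume inside the shell = 277 − 117 = 160 cm³.
Deposited infill: 0.40 × 160 → 64 cm³.
Total extruded: 117 + 64 → 181 cm³.
Mass = 181 × 1.09 = 197.29 g.
Cost = 197.29 g / 1000 × $58.1/kg = $11.46.

$11.46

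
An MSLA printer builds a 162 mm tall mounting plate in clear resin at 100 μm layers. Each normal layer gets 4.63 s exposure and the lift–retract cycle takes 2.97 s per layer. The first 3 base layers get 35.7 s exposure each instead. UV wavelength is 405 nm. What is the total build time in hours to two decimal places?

3.45 hours

Layer count = ceil(162 / 0.1) = 1620.
Bottom layers: 3 × (35.7 + 2.97) → 116.01 s.
Regular layers = 1617 × (4.63 + 2.97) = 12289.2 s.
Sum: 116.01 + 12289.2 = 12405.21 s → 3.45 hours.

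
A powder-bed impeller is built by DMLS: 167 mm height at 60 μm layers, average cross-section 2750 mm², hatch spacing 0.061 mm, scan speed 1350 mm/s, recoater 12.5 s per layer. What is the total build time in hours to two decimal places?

35.49 hours

Number of layers: 167 / 0.06 → 2784 (rounded up).
Hatch length per layer = 2750 / 0.061, so 45082 mm.
Per-layer scan time: 45082 / 1350 → 33.3941 s.
Per-layer time: 33.3941 + 12.5 → 45.8941 s.
2784 layers × 45.8941 s/layer = 127769.1744 s, i.e. 35.49 hours.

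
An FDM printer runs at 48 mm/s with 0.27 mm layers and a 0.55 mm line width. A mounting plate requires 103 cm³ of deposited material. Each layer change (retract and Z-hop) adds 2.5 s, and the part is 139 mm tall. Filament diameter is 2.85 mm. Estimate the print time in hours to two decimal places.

Bead cross-section = 0.27 × 0.55 = 0.1485 mm².
Path length: 103000 mm³ / 0.1485 mm² → 693602.7 mm.
Extrusion time = 693602.7 / 48, so 14450.1 s.
Layer count = ceil(139 / 0.27) = 515.
Layer-change overhead = 515 × 2.5 = 1287.5 s.
Total = 14450.1 + 1287.5 = 15737.6 s = 4.37 hours.

4.37 hours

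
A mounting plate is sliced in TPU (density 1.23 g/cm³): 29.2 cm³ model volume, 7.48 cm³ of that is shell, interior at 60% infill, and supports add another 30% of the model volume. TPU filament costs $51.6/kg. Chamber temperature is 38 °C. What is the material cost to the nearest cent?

Infill region: 29.2 − 7.48 → 21.72 cm³.
Deposited infill = 0.60 × 21.72 = 13.032 cm³.
Support = 0.30 × 29.2, so 8.76 cm³.
Total extruded = 7.48 + 13.032 + 8.76 = 29.272 cm³.
Mass = 29.272 × 1.23, so 36.00456 g.
At $51.6/kg: 36.00456/1000 × 51.6 = $1.86.

$1.86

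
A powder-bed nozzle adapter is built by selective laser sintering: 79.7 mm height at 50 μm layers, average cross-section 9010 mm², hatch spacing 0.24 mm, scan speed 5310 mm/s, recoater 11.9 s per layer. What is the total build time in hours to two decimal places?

8.40 hours

Number of layers: 79.7 / 0.05 → 1594 (rounded up).
Hatch length per layer = 9010 / 0.24 = 37541.7 mm.
Per-layer scan time: 37541.7 / 5310 → 7.07 s.
Per-layer time = 7.07 + 11.9, so 18.97 s.
1594 layers × 18.97 s/layer = 30238.18 s, i.e. 8.40 hours.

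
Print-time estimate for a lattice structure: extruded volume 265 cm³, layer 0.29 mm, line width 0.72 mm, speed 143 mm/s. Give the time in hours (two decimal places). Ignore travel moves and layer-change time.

Extrusion cross-section: 0.29 × 0.72 → 0.2088 mm².
Total extruded path = 265000/0.2088 = 1269157.1 mm.
Extrusion time: 1269157.1 / 143 → 8875.2 s.
Converting: 8875.2 s = 2.47 hours.

2.47 hours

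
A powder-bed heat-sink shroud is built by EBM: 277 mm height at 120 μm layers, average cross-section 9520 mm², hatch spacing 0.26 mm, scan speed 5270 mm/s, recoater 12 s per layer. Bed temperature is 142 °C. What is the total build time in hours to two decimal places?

Layers = ⌈277/0.12⌉ = 2309.
Per-layer scan distance: 9520 / 0.26 → 36615.4 mm.
Scan time per layer: 36615.4 / 5270 → 6.9479 s.
Layer cycle: 6.9479 + 12 → 18.9479 s.
Build time = 2309 × 18.9479 = 43750.7011 s = 12.15 hours.

12.15 hours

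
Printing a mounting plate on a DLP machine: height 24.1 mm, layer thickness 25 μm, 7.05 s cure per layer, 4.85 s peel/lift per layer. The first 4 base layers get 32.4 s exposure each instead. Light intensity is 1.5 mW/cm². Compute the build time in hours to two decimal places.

Layer count = ceil(24.1 / 0.025) = 964.
Bottom layers: 4 × (32.4 + 4.85) → 149 s.
Normal layers = 960 × (7.05 + 4.85), so 11424 s.
Sum: 149 + 11424 = 11573 s → 3.21 hours.

3.21 hours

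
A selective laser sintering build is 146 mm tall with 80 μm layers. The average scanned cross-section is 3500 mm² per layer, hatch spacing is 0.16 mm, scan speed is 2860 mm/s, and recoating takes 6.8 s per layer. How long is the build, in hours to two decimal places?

Layer count = ceil(146 / 0.08) = 1825.
Scan path per layer = 3500 / 0.16 = 21875 mm.
Scan time per layer: 21875 / 2860 → 7.6486 s.
Time per layer = 7.6486 + 6.8, so 14.4486 s.
Total: 1825 × 14.4486 s = 26368.695 s → 7.32 hours.

7.32 hours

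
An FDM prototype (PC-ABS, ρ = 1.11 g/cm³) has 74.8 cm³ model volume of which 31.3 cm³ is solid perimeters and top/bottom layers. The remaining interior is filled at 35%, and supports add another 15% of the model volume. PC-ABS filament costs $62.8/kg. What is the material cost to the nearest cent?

Interior volume: 74.8 − 31.3 → 43.5 cm³.
Deposited infill = 0.35 × 43.5 = 15.225 cm³.
Support = 0.15 × 74.8, so 11.22 cm³.
Deposited volume = 31.3 + 15.225 + 11.22 = 57.745 cm³.
Mass = 57.745 × 1.11, so 64.09695 g.
At $62.8/kg: 64.09695/1000 × 62.8 = $4.03.

$4.03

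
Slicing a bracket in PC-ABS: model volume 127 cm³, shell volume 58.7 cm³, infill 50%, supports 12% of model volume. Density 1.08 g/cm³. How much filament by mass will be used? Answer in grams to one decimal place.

Volume inside the shell = 127 − 58.7 = 68.3 cm³.
Infill deposited: 0.50 × 68.3 → 34.15 cm³.
Support: 0.12 × 127 → 15.24 cm³.
Total extruded = 58.7 + 34.15 + 15.24 = 108.09 cm³.
Mass: 108.09 × 1.08 → 116.7372 g.

116.7 g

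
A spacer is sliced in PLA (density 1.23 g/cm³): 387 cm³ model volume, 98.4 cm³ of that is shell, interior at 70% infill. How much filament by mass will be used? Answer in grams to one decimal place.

369.5 g

Interior volume = 387 − 98.4 = 288.6 cm³.
Infill deposited = 0.70 × 288.6 = 202.02 cm³.
Deposited volume = 98.4 + 202.02, so 300.42 cm³.
Mass = 300.42 × 1.23 = 369.5166 g.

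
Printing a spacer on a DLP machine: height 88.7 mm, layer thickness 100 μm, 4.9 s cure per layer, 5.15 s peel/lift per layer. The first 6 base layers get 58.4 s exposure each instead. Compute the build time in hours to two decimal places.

2.57 hours

Layers = ⌈88.7/0.1⌉ = 887.
Bottom layers: 6 × (58.4 + 5.15) → 381.3 s.
Normal layers = 881 × (4.9 + 5.15), so 8854.05 s.
Sum: 381.3 + 8854.05 = 9235.35 s → 2.57 hours.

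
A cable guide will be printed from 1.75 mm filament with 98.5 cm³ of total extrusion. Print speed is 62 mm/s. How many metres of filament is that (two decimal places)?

40.95 m

A = π r² = π × 0.875² = 2.4053 mm².
Length = 98.5 cm³ / 2.4053 mm² = 98500 / 2.4053 = 40951.23 mm = 40.95 m.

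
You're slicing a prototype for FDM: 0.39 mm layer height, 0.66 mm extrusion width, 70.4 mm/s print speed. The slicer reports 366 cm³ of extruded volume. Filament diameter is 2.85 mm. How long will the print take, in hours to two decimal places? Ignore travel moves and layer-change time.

Extrusion cross-section = 0.39 × 0.66 = 0.2574 mm².
Total extruded path = 366000/0.2574 = 1421911.4 mm.
Time extruding = 1421911.4 / 70.4 = 20197.6 s.
That's 20197.6 s → 5.61 hours.

5.61 hours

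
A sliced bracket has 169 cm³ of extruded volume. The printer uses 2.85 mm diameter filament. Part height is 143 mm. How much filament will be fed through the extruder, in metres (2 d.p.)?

26.49 m

A = π r² = π × 1.425² = 6.3794 mm².
L = 169000 mm³ / 6.3794 mm² = 26491.52 mm, i.e. 26.49 m.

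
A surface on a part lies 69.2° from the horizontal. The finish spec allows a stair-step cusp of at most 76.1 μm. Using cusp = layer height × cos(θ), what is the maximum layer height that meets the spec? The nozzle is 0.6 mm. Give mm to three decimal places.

Layer height = cusp / cos(69.2°) = 0.0761 / 0.3551 = 0.214 mm.

0.214 mm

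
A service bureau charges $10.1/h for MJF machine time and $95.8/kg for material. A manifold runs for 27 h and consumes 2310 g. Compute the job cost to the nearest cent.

Machine cost: 10.1 × 27 → $272.70.
Material charge = 95.8 × 2310/1000, so $221.298.
Total = 272.70 + 221.298 = 493.998 ≈ $494.00.

$494.00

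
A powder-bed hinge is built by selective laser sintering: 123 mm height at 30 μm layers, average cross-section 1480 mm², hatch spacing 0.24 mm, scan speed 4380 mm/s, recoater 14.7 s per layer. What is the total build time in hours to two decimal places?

Number of layers: 123 / 0.03 → 4100 (rounded up).
Hatch length per layer: 1480 / 0.24 → 6166.7 mm.
Per-layer scan time = 6166.7 / 4380 = 1.4079 s.
Per-layer time = 1.4079 + 14.7, so 16.1079 s.
Build time = 4100 × 16.1079 = 66042.39 s = 18.35 hours.

18.35 hours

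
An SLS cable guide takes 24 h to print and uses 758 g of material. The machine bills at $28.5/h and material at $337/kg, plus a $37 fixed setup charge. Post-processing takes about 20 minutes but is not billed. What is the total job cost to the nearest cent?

$976.45

Machine cost = 28.5 × 24 = $684.00.
Material charge = 337 × 758/1000 = $255.446.
Total = 684.00 + 255.446 + 37 = 976.446 ≈ $976.45.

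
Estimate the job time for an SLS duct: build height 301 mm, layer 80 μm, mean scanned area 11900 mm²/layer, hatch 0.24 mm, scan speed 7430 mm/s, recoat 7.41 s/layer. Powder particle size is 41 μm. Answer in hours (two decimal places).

Layers = ⌈301/0.08⌉ = 3763.
Scan path per layer = 11900 / 0.24 = 49583.3 mm.
Per-layer scan time = 49583.3 / 7430 = 6.6734 s.
Time per layer: 6.6734 + 7.41 → 14.0834 s.
3763 layers × 14.0834 s/layer = 52995.8342 s, i.e. 14.72 hours.

14.72 hours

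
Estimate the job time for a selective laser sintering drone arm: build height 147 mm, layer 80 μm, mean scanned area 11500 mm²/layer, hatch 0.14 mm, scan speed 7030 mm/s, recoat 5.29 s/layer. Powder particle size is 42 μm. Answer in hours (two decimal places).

8.67 hours

Number of layers: 147 / 0.08 → 1838 (rounded up).
Hatch length per layer = 11500 / 0.14, so 82142.9 mm.
Laser time per layer: 82142.9 / 7030 → 11.6846 s.
Layer cycle = 11.6846 + 5.29, so 16.9746 s.
Build time = 1838 × 16.9746 = 31199.3148 s = 8.67 hours.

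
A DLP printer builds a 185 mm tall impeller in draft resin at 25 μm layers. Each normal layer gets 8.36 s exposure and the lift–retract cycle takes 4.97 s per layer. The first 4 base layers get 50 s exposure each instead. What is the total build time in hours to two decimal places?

Layers = ⌈185/0.025⌉ = 7400.
Bottom layers = 4 × (50 + 4.97), so 219.88 s.
Remaining layers: 7396 × (8.36 + 4.97) → 98588.68 s.
Sum: 219.88 + 98588.68 = 98808.56 s → 27.45 hours.

27.45 hours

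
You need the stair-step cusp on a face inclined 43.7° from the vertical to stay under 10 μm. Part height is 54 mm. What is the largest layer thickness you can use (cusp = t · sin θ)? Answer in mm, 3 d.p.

0.014 mm

t = h_c / sin θ = 0.01 / 0.6909 = 0.014 mm.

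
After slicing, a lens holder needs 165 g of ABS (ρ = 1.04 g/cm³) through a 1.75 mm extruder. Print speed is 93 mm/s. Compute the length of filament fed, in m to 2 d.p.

Extruded volume: 165/1.04 = 158.6538 cm³ (158653.8 mm³).
Filament cross-section = π × (1.75/2)² = 2.4053 mm².
Length = 158653.8 / 2.4053 = 65960.09 mm = 65.96 m.

65.96 m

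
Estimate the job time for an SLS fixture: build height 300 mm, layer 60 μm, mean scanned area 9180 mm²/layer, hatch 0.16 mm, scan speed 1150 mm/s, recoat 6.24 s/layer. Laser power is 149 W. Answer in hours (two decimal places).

Number of layers: 300 / 0.06 → 5000 (rounded up).
Per-layer scan distance = 9180 / 0.16, so 57375 mm.
Laser time per layer: 57375 / 1150 → 49.8913 s.
Time per layer: 49.8913 + 6.24 → 56.1313 s.
Total: 5000 × 56.1313 s = 280656.5 s → 77.96 hours.

77.96 hours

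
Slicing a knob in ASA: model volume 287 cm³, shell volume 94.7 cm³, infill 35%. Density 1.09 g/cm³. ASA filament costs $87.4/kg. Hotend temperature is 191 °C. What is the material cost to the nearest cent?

$15.43

Interior volume = 287 − 94.7 = 192.3 cm³.
Infill deposited: 0.35 × 192.3 → 67.305 cm³.
Total printed volume = 94.7 + 67.305, so 162.005 cm³.
Mass = 162.005 × 1.09 = 176.58545 g.
At $87.4/kg: 176.58545/1000 × 87.4 = $15.43.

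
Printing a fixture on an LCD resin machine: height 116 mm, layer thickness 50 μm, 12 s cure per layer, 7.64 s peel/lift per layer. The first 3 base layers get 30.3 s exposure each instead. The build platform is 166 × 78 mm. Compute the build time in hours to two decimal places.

12.67 hours

Layer count = ceil(116 / 0.05) = 2320.
Burn-in layers = 3 × (30.3 + 7.64), so 113.82 s.
Remaining layers = 2317 × (12 + 7.64) = 45505.88 s.
Total = 113.82 + 45505.88 = 45619.7 s = 12.67 hours.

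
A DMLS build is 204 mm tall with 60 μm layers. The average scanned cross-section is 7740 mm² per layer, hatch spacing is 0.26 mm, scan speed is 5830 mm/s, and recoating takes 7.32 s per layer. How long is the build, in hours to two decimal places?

Layer count = ceil(204 / 0.06) = 3400.
Scan path per layer = 7740 / 0.26, so 29769.2 mm.
Per-layer scan time: 29769.2 / 5830 → 5.1062 s.
Per-layer time = 5.1062 + 7.32, so 12.4262 s.
3400 layers × 12.4262 s/layer = 42249.08 s, i.e. 11.74 hours.

11.74 hours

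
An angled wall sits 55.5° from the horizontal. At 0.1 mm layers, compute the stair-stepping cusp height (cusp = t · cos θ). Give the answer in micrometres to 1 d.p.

h_c = t·cos θ = 0.1 × 0.5664 = 0.05664 mm (56.6 μm).

56.6 μm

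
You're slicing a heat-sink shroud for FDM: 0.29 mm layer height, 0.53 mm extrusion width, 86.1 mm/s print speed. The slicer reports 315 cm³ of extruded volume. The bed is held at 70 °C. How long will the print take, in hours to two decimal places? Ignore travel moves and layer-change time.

Line area = 0.29 × 0.53 = 0.1537 mm².
Path length: 315000 mm³ / 0.1537 mm² → 2049447 mm.
Extrusion time = 2049447 / 86.1 = 23803.1 s.
In the requested units: 23803.1 s = 6.61 hours.

6.61 hours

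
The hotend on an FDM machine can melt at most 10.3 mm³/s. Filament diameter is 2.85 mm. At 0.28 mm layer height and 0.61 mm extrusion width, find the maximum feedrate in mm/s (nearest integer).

60 mm/s

A = 0.28 × 0.61 = 0.1708 mm².
v_max = Q/A = 10.3/0.1708 = 60.30 mm/s → 60 mm/s.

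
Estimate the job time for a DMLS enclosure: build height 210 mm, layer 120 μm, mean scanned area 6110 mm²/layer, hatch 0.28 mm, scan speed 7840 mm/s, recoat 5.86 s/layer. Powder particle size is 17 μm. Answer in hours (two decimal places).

Layers = ⌈210/0.12⌉ = 1750.
Hatch length per layer: 6110 / 0.28 → 21821.4 mm.
Laser time per layer = 21821.4 / 7840 = 2.7833 s.
Per-layer time = 2.7833 + 5.86, so 8.6433 s.
Build time = 1750 × 8.6433 = 15125.775 s = 4.20 hours.

4.20 hours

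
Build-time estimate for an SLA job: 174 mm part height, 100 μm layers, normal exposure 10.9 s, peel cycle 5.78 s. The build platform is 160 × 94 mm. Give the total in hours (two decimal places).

Number of layers: 174 / 0.1 → 1740 (rounded up).
Each layer takes: 10.9 + 5.78 → 16.68 s.
Total = 1740 × 16.68 = 29023.2 s = 8.06 hours.

8.06 hours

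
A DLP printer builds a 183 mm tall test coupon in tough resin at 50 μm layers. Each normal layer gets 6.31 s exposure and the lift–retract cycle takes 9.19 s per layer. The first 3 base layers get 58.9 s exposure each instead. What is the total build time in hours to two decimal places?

15.80 hours

Layers = ⌈183/0.05⌉ = 3660.
Bottom layers = 3 × (58.9 + 9.19) = 204.27 s.
Normal layers: 3657 × (6.31 + 9.19) → 56683.5 s.
Sum: 204.27 + 56683.5 = 56887.77 s → 15.80 hours.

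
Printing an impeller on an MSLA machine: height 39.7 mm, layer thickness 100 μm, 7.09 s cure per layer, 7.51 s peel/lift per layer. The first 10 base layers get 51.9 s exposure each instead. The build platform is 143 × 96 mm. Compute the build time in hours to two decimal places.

1.73 hours

Layer count = ceil(39.7 / 0.1) = 397.
Burn-in layers: 10 × (51.9 + 7.51) → 594.1 s.
Regular layers = 387 × (7.09 + 7.51) = 5650.2 s.
Sum: 594.1 + 5650.2 = 6244.3 s → 1.73 hours.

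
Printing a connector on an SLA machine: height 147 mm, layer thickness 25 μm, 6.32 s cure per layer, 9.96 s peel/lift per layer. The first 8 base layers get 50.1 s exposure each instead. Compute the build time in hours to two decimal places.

26.69 hours

Layers = ⌈147/0.025⌉ = 5880.
Bottom layers = 8 × (50.1 + 9.96) = 480.48 s.
Remaining layers = 5872 × (6.32 + 9.96), so 95596.16 s.
Sum: 480.48 + 95596.16 = 96076.64 s → 26.69 hours.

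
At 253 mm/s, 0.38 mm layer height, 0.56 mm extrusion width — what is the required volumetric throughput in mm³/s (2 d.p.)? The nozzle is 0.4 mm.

53.84

Bead cross-section: 0.38 × 0.56 → 0.2128 mm².
Q = v·A = 253 × 0.2128 = 53.84 mm³/s.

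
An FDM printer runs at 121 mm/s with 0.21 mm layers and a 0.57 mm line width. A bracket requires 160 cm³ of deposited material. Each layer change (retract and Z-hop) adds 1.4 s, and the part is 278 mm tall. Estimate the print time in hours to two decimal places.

Line area = 0.21 × 0.57 = 0.1197 mm².
Total extruded path = 160000/0.1197 = 1336675 mm.
Print-move time = 1336675 / 121, so 11046.9 s.
Layers = ⌈278/0.21⌉ = 1324.
Layer-change overhead: 1324 × 1.4 → 1853.6 s.
Altogether 11046.9 + 1853.6 = 12900.5 s, i.e. 3.58 hours.

3.58 hours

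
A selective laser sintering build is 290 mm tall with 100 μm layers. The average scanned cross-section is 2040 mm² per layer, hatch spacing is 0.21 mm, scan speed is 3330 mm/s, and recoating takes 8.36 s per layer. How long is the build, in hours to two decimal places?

9.08 hours

Number of layers: 290 / 0.1 → 2900 (rounded up).
Per-layer scan distance = 2040 / 0.21 = 9714.3 mm.
Per-layer scan time = 9714.3 / 3330, so 2.9172 s.
Per-layer time: 2.9172 + 8.36 → 11.2772 s.
Total: 2900 × 11.2772 s = 32703.88 s → 9.08 hours.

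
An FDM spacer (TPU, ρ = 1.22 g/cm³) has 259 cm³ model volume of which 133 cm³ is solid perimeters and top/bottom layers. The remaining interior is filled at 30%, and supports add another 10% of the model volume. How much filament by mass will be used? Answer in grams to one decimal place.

240.0 g

Infill region = 259 − 133 = 126 cm³.
Deposited infill: 0.30 × 126 → 37.8 cm³.
Support: 0.10 × 259 → 25.9 cm³.
Total printed volume = 133 + 37.8 + 25.9 = 196.7 cm³.
Mass = 196.7 × 1.22, so 239.974 g.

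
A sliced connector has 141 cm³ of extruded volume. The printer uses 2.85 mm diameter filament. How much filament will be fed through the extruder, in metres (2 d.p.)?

22.10 m

Filament cross-section = π × (2.85/2)² = 6.3794 mm².
L = 141000 mm³ / 6.3794 mm² = 22102.39 mm, i.e. 22.10 m.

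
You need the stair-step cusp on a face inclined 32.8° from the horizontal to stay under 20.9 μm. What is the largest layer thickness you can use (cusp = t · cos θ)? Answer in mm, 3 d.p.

0.025 mm

t = h_c / cos θ = 0.0209 / 0.8406 = 0.025 mm.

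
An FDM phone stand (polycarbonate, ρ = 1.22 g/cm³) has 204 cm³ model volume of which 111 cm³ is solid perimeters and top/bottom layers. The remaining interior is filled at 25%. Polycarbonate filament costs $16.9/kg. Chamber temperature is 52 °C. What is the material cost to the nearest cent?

$2.77

Infill region: 204 − 111 → 93 cm³.
Infill volume = 0.25 × 93 = 23.25 cm³.
Deposited volume = 111 + 23.25 = 134.25 cm³.
Mass = 134.25 × 1.22, so 163.785 g.
Cost = 163.785 g / 1000 × $16.9/kg = $2.77.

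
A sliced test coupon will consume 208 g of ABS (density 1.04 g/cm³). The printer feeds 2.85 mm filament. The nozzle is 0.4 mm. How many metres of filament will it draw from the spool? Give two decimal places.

Extruded volume: 208/1.04 = 200 cm³ (200000 mm³).
A = π r² = π × 1.425² = 6.3794 mm².
L = V/A = 200000/6.3794 = 31350.91 mm → 31.35 m.

31.35 m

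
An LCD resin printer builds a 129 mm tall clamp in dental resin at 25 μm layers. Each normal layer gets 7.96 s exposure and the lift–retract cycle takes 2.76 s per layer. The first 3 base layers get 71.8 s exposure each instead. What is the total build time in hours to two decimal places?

Number of layers: 129 / 0.025 → 5160 (rounded up).
Burn-in layers = 3 × (71.8 + 2.76), so 223.68 s.
Normal layers = 5157 × (7.96 + 2.76) = 55283.04 s.
Total = 223.68 + 55283.04 = 55506.72 s = 15.42 hours.

15.42 hours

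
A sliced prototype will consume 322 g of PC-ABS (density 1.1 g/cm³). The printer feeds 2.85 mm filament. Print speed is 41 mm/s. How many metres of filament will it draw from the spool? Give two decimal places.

Extruded volume: 322/1.1 = 292.7273 cm³ (292727.3 mm³).
A = π r² = π × 1.425² = 6.3794 mm².
L = V/A = 292727.3/6.3794 = 45886.34 mm → 45.89 m.

45.89 m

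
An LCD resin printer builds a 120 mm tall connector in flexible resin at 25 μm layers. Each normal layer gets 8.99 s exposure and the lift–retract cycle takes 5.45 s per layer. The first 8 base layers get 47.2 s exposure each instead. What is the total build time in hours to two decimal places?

Layer count = ceil(120 / 0.025) = 4800.
Burn-in layers = 8 × (47.2 + 5.45), so 421.2 s.
Normal layers: 4792 × (8.99 + 5.45) → 69196.48 s.
Sum: 421.2 + 69196.48 = 69617.68 s → 19.34 hours.

19.34 hours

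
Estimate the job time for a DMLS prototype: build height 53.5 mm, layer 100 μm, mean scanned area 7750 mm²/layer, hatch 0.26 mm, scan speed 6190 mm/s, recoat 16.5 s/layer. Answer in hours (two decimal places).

Layer count = ceil(53.5 / 0.1) = 535.
Hatch length per layer: 7750 / 0.26 → 29807.7 mm.
Scan time per layer: 29807.7 / 6190 → 4.8155 s.
Layer cycle: 4.8155 + 16.5 → 21.3155 s.
Build time = 535 × 21.3155 = 11403.7925 s = 3.17 hours.

3.17 hours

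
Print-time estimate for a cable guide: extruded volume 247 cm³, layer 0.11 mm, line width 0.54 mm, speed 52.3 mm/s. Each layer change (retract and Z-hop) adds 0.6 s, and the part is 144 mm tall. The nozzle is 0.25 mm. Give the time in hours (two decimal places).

Line area = 0.11 × 0.54, so 0.0594 mm².
Total extruded path = 247000/0.0594 = 4158249.2 mm.
Extrusion time = 4158249.2 / 52.3 = 79507.6 s.
Layer count = ceil(144 / 0.11) = 1310.
Z-hop total = 1310 × 0.6 = 786 s.
Total = 79507.6 + 786 = 80293.6 s = 22.30 hours.

22.30 hours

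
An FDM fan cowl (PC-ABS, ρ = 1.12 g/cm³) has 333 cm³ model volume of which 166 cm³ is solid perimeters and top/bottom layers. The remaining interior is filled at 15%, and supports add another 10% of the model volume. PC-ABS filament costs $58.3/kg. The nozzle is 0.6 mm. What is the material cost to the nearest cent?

$14.65

Volume inside the shell: 333 − 166 → 167 cm³.
Deposited infill = 0.15 × 167 = 25.05 cm³.
Support: 0.10 × 333 → 33.3 cm³.
Deposited volume: 166 + 25.05 + 33.3 → 224.35 cm³.
Mass = 224.35 × 1.12 = 251.272 g.
Cost = 251.272 g / 1000 × $58.3/kg = $14.65.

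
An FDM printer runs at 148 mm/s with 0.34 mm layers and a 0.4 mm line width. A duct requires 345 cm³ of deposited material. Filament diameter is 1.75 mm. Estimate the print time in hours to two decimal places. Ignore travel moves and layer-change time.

Extrusion cross-section = 0.34 × 0.4 = 0.136 mm².
Path length: 345000 mm³ / 0.136 mm² → 2536764.7 mm.
Time extruding = 2536764.7 / 148 = 17140.3 s.
That's 17140.3 s → 4.76 hours.

4.76 hours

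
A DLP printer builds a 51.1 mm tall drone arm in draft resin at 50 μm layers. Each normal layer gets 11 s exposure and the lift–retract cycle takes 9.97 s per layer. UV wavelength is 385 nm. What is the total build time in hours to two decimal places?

5.95 hours

Layers = ⌈51.1/0.05⌉ = 1022.
Per-layer time = 11 + 9.97, so 20.97 s.
Build time: 1022 × 20.97 s = 21431.34 s, i.e. 5.95 hours.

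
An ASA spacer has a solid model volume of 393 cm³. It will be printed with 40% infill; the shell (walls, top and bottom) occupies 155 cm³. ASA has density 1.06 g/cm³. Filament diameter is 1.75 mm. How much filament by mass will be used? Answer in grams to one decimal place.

Interior volume = 393 − 155, so 238 cm³.
Infill deposited = 0.40 × 238, so 95.2 cm³.
Total extruded = 155 + 95.2, so 250.2 cm³.
Mass = 250.2 × 1.06 = 265.212 g.

265.2 g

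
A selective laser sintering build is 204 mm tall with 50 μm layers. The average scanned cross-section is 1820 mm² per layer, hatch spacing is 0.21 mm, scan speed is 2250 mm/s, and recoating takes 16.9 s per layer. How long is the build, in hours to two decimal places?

23.52 hours

Number of layers: 204 / 0.05 → 4080 (rounded up).
Per-layer scan distance = 1820 / 0.21 = 8666.7 mm.
Laser time per layer = 8666.7 / 2250, so 3.8519 s.
Per-layer time = 3.8519 + 16.9, so 20.7519 s.
4080 layers × 20.7519 s/layer = 84667.752 s, i.e. 23.52 hours.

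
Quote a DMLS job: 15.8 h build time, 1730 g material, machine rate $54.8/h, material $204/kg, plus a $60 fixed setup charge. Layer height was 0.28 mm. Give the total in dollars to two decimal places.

$1278.76

Machine-time cost: 54.8 × 15.8 → $865.84.
Material cost: 204 × 1730/1000 → $352.92.
Adding setup: 865.84 + 352.92 + 60 → $1278.76.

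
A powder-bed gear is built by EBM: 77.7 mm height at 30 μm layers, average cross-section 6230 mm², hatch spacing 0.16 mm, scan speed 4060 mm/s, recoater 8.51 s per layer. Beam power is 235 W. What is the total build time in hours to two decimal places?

Number of layers: 77.7 / 0.03 → 2590 (rounded up).
Scan path per layer = 6230 / 0.16, so 38937.5 mm.
Beam time per layer = 38937.5 / 4060, so 9.5905 s.
Time per layer: 9.5905 + 8.51 → 18.1005 s.
Build time = 2590 × 18.1005 = 46880.295 s = 13.02 hours.

13.02 hours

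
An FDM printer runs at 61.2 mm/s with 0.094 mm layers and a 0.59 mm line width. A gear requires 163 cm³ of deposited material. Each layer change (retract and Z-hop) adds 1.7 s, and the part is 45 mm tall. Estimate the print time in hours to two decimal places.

13.57 hours

Line area: 0.094 × 0.59 → 0.05546 mm².
Toolpath length = 163 cm³ / 0.05546 mm² = 163000 / 0.05546 = 2939055.2 mm.
Extrusion time = 2939055.2 / 61.2, so 48023.8 s.
Layers = ⌈45/0.094⌉ = 479.
Non-print overhead: 479 × 1.7 → 814.3 s.
Altogether 48023.8 + 814.3 = 48838.1 s, i.e. 13.57 hours.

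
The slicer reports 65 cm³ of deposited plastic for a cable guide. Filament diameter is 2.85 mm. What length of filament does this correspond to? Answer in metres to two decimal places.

10.19 m

A = π r² = π × 1.425² = 6.3794 mm².
L = 65000 mm³ / 6.3794 mm² = 10189.05 mm, i.e. 10.19 m.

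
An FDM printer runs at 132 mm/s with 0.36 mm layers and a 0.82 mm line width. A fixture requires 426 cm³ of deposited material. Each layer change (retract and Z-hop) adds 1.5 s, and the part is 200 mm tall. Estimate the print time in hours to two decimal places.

3.27 hours

Bead cross-section = 0.36 × 0.82, so 0.2952 mm².
Total extruded path = 426000/0.2952 = 1443089.4 mm.
Extrusion time = 1443089.4 / 132, so 10932.5 s.
Number of layers: 200 / 0.36 → 556 (rounded up).
Layer-change overhead: 556 × 1.5 → 834 s.
Altogether 10932.5 + 834 = 11766.5 s, i.e. 3.27 hours.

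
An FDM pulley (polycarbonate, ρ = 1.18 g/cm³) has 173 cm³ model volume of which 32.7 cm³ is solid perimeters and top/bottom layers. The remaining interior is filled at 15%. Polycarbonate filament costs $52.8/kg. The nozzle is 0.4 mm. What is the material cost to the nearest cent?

$3.35

Infill region = 173 − 32.7 = 140.3 cm³.
Deposited infill: 0.15 × 140.3 → 21.045 cm³.
Deposited volume = 32.7 + 21.045 = 53.745 cm³.
Mass: 53.745 × 1.18 → 63.4191 g.
At $52.8/kg: 63.4191/1000 × 52.8 = $3.35.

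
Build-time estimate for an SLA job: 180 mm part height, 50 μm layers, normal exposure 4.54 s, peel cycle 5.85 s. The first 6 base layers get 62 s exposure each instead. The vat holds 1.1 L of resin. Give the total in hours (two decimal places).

Number of layers: 180 / 0.05 → 3600 (rounded up).
Burn-in layers: 6 × (62 + 5.85) → 407.1 s.
Regular layers = 3594 × (4.54 + 5.85), so 37341.66 s.
Sum: 407.1 + 37341.66 = 37748.76 s → 10.49 hours.

10.49 hours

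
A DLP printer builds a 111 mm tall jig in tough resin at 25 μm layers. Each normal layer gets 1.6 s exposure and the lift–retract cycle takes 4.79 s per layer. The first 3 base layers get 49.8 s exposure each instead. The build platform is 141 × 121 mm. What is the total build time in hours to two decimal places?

7.92 hours

Layer count = ceil(111 / 0.025) = 4440.
Base layers: 3 × (49.8 + 4.79) → 163.77 s.
Normal layers = 4437 × (1.6 + 4.79) = 28352.43 s.
Total = 163.77 + 28352.43 = 28516.2 s = 7.92 hours.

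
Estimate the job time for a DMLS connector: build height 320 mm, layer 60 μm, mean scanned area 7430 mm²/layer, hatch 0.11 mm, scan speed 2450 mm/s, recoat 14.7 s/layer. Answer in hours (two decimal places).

Layers = ⌈320/0.06⌉ = 5334.
Hatch length per layer = 7430 / 0.11, so 67545.5 mm.
Scan time per layer = 67545.5 / 2450, so 27.5696 s.
Per-layer time = 27.5696 + 14.7 = 42.2696 s.
5334 layers × 42.2696 s/layer = 225466.0464 s, i.e. 62.63 hours.

62.63 hours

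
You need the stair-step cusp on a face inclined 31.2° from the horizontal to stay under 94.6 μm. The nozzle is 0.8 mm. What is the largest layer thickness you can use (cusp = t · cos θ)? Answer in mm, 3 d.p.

0.111 mm

Layer height = cusp / cos(31.2°) = 0.0946 / 0.8554 = 0.111 mm.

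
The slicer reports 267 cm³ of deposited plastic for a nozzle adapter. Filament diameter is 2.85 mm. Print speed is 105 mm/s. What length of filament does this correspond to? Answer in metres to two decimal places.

41.85 m

A = π r² = π × 1.425² = 6.3794 mm².
Length = 267 cm³ / 6.3794 mm² = 267000 / 6.3794 = 41853.47 mm = 41.85 m.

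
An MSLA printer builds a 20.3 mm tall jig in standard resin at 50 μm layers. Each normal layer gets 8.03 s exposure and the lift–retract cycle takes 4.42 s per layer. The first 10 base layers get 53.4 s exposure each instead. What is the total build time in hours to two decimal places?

1.53 hours

Layers = ⌈20.3/0.05⌉ = 406.
Bottom layers: 10 × (53.4 + 4.42) → 578.2 s.
Regular layers = 396 × (8.03 + 4.42) = 4930.2 s.
Total = 578.2 + 4930.2 = 5508.4 s = 1.53 hours.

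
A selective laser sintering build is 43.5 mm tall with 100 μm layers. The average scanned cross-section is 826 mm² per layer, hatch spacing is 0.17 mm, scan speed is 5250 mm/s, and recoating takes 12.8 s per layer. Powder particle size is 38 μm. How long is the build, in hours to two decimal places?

1.66 hours

Layers = ⌈43.5/0.1⌉ = 435.
Per-layer scan distance: 826 / 0.17 → 4858.8 mm.
Laser time per layer = 4858.8 / 5250 = 0.9255 s.
Per-layer time = 0.9255 + 12.8 = 13.7255 s.
435 layers × 13.7255 s/layer = 5970.5925 s, i.e. 1.66 hours.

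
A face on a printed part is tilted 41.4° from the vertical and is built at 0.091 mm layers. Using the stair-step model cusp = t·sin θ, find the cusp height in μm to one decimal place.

h_c = t·sin θ = 0.091 × 0.6613 = 0.060178 mm (60.2 μm).

60.2 μm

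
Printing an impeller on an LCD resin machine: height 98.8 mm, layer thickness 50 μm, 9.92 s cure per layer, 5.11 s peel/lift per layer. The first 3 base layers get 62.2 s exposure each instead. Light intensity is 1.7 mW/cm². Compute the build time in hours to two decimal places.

Layer count = ceil(98.8 / 0.05) = 1976.
Base layers: 3 × (62.2 + 5.11) → 201.93 s.
Normal layers: 1973 × (9.92 + 5.11) → 29654.19 s.
Total = 201.93 + 29654.19 = 29856.12 s = 8.29 hours.

8.29 hours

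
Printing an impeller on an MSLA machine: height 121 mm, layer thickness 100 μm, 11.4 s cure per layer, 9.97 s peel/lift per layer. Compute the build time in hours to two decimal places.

Layer count = ceil(121 / 0.1) = 1210.
Per-layer time = 11.4 + 9.97, so 21.37 s.
Build time: 1210 × 21.37 s = 25857.7 s, i.e. 7.18 hours.

7.18 hours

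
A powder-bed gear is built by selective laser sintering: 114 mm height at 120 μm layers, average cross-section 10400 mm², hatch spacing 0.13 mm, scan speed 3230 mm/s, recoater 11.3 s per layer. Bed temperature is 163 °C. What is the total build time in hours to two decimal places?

Layers = ⌈114/0.12⌉ = 950.
Hatch length per layer: 10400 / 0.13 → 80000 mm.
Scan time per layer: 80000 / 3230 → 24.7678 s.
Layer cycle = 24.7678 + 11.3 = 36.0678 s.
Build time = 950 × 36.0678 = 34264.41 s = 9.52 hours.

9.52 hours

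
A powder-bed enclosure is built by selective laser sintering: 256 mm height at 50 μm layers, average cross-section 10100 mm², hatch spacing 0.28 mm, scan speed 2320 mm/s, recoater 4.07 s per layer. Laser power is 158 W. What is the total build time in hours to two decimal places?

27.90 hours

Layer count = ceil(256 / 0.05) = 5120.
Hatch length per layer = 10100 / 0.28 = 36071.4 mm.
Per-layer scan time = 36071.4 / 2320 = 15.548 s.
Time per layer: 15.548 + 4.07 → 19.618 s.
5120 layers × 19.618 s/layer = 100444.16 s, i.e. 27.90 hours.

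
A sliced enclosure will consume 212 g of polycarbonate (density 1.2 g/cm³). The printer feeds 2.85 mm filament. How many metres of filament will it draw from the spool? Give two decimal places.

27.69 m

Extruded volume: 212/1.2 = 176.6667 cm³ (176666.7 mm³).
Filament cross-section = π × (2.85/2)² = 6.3794 mm².
L = V/A = 176666.7/6.3794 = 27693.31 mm → 27.69 m.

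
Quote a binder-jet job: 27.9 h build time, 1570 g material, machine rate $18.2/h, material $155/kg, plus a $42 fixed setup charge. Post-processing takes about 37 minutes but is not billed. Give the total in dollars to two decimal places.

$793.13

Machine cost = 18.2 × 27.9, so $507.78.
Material charge: 155 × 1570/1000 → $243.35.
Total = 507.78 + 243.35 + 42 = $793.13.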